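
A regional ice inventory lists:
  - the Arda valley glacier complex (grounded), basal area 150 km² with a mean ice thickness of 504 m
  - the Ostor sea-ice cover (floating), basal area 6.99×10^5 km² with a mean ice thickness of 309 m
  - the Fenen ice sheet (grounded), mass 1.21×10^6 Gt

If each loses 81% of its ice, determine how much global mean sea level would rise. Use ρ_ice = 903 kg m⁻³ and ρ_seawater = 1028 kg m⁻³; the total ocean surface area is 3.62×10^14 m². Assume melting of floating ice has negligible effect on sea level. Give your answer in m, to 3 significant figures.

≈ 2.63 m

Arda: ice volume = 150 km² × 504 m = 75.60 km³; 0.81 × 75.60 × (903/1028) = 53.79 km³ of water.
The Ostor sea-ice cover is floating and already displaces its own weight of water, so its melt adds essentially nothing to sea level.
Fenen: 0.81 × 1.21×10^6 Gt = 9.801×10^17 kg; dividing by ρ_w = 1028 kg m⁻³ gives 9.534×10^14 m³ of water.
Total added water ≈ 9.535×10^14 m³ over 3.62×10^14 m² → Δh = 2.63 m.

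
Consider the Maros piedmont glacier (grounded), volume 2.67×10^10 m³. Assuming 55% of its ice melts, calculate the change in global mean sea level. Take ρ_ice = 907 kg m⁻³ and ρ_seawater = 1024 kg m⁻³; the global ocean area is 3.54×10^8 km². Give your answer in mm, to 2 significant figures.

Maros: 0.55 × 2.67×10^10 m³ × (907/1024) = 1.301×10^10 m³ of water.
Spread over 3.54×10^14 m² of ocean, Δh = 1.301×10^10 / 3.54×10^14 = 3.67×10^-5 m = 0.037 mm.

≈ 0.037 mm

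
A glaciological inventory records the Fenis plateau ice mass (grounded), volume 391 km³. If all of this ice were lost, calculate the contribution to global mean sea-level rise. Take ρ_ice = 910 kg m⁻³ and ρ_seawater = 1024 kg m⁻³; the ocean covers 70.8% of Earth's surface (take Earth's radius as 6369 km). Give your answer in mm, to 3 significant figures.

Fenis: 391 km³ × (910/1024) = 347.5 km³ of water.
Spread over 3.61×10^14 m² of ocean, Δh = 3.475×10^11 / 3.61×10^14 = 9.63×10^-4 m = 0.963 mm.

≈ 0.963 mm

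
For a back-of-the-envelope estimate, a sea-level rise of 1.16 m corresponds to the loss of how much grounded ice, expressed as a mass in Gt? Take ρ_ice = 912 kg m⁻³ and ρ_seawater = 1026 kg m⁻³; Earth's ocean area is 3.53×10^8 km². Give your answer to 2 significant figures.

≈ 4.2×10^5 Gt

Required water volume = Δh × A = 1.16 m × 3.53×10^14 m² = 4.095×10^14 m³.
ρ_w = 1026 kg m⁻³, so the mass of water = 4.095×10^14 m³ × 1026 kg m⁻³ = 4.201×10^17 kg = 4.2×10^5 Gt (and the same mass of ice, by conservation).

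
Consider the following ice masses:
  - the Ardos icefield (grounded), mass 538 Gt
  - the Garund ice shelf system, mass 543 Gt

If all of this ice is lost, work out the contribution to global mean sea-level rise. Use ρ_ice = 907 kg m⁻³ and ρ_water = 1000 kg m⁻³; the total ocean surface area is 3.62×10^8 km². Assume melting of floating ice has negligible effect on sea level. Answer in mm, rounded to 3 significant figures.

≈ 1.49 mm

Ardos: 538 Gt = 5.380×10^14 kg; dividing by ρ_w = 1000 kg m⁻³ gives 5.380×10^11 m³ of water.
The Garund ice shelf system is floating and already displaces its own weight of water, so its melt adds essentially nothing to sea level.
Total added water ≈ 5.380×10^11 m³ over 3.62×10^14 m² → Δh = 1.49×10^-3 m = 1.49 mm.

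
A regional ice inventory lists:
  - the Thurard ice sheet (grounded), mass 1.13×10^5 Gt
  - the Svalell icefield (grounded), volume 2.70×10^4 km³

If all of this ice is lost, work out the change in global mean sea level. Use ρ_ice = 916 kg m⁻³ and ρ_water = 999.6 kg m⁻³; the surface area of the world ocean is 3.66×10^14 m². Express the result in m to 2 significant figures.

Thurard: 1.13×10^5 Gt = 1.130×10^17 kg; dividing by ρ_w = 999.6 kg m⁻³ gives 1.130×10^14 m³ of water.
Svalell: 2.70×10^4 km³ × (916/999.6) = 2.474×10^4 km³ of water.
Total added water ≈ 1.378×10^14 m³ over 3.66×10^14 m² → Δh = 0.376 m.

≈ 0.38 m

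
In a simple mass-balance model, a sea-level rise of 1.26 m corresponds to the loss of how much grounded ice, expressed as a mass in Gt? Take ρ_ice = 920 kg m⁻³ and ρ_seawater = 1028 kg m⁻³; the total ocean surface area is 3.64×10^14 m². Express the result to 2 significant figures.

Required water volume = Δh × A = 1.26 m × 3.64×10^14 m² = 4.586×10^14 m³.
ρ_w = 1028 kg m⁻³, so the mass of water = 4.586×10^14 m³ × 1028 kg m⁻³ = 4.715×10^17 kg = 4.7×10^5 Gt (and the same mass of ice, by conservation).

≈ 4.7×10^5 Gt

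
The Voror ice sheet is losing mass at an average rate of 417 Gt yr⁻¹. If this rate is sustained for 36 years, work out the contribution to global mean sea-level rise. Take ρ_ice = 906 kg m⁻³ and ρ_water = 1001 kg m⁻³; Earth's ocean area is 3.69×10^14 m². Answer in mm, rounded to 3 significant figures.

≈ 40.6 mm

Total mass lost = 417 Gt/yr × 36 yr = 1.501×10^4 Gt = 1.501×10^16 kg.
ρ_w = 1001 kg m⁻³, so water volume = 1.501×10^16 / 1001 = 1.500×10^13 m³.
Δh = 1.500×10^13 / 3.69×10^14 = 0.0406 m = 40.6 mm.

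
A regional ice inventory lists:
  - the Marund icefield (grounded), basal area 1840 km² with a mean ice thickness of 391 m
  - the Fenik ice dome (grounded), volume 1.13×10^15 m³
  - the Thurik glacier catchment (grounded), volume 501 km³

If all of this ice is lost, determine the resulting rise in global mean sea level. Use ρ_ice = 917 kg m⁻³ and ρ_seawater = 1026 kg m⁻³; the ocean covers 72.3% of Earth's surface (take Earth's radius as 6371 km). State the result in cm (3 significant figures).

Marund: ice volume = 1840 km² × 391 m = 719.4 km³; 719.4 × (917/1026) = 643.0 km³ of water.
Fenik: 1.13×10^15 m³ × (917/1026) = 1.010×10^15 m³ of water.
Thurik: 501 km³ × (917/1026) = 447.8 km³ of water.
Total added water ≈ 1.011×10^15 m³ over 3.69×10^14 m² → Δh = 2.74 m = 274 cm.

≈ 274 cm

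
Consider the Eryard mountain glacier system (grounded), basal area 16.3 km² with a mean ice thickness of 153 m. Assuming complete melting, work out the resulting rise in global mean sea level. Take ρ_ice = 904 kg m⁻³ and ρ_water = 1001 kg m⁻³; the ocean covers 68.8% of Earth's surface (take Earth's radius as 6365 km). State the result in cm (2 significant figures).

≈ 6.4×10^-4 cm

Eryard: ice volume = 16.3 km² × 153 m = 2.494 km³; 2.494 × (904/1001) = 2.252 km³ of water.
Spread over 3.50×10^14 m² of ocean, Δh = 2.252×10^9 / 3.50×10^14 = 6.43×10^-6 m = 6.4×10^-4 cm.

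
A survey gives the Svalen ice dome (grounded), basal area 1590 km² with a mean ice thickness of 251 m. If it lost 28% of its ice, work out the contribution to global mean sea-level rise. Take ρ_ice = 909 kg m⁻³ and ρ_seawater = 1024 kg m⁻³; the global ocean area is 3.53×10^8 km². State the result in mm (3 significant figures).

≈ 0.281 mm

Svalen: ice volume = 1590 km² × 251 m = 399.1 km³; 0.28 × 399.1 × (909/1024) = 99.20 km³ of water.
Spread over 3.53×10^14 m² of ocean, Δh = 9.920×10^10 / 3.53×10^14 = 2.81×10^-4 m = 0.281 mm.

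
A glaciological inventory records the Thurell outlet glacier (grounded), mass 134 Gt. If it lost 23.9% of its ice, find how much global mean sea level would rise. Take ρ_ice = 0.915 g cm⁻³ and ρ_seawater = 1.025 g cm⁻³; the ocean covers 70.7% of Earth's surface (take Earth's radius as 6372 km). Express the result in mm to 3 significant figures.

≈ 0.0866 mm

Thurell: 0.239 × 134 Gt = 3.203×10^13 kg; dividing by ρ_w = 1.025 g cm⁻³ = 1025 kg m⁻³ gives 3.124×10^10 m³ of water.
Spread over 3.61×10^14 m² of ocean, Δh = 3.124×10^10 / 3.61×10^14 = 8.66×10^-5 m = 0.0866 mm.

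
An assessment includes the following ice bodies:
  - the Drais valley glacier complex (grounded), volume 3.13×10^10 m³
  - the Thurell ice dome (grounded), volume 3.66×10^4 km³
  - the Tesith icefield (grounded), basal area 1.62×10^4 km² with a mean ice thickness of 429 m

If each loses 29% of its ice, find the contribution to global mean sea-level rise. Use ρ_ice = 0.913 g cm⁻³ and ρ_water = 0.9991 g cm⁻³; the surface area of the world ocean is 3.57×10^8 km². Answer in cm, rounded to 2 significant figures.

≈ 3.2 cm

Drais: 0.29 × 3.13×10^10 m³ × (913/999.1) = 8.295×10^9 m³ of water.
Thurell: 0.29 × 3.66×10^4 km³ × (913/999.1) = 9699 km³ of water.
Tesith: ice volume = 1.62×10^4 km² × 429 m = 6950 km³; 0.29 × 6950 × (913/999.1) = 1842 km³ of water.
Total added water ≈ 1.155×10^13 m³ over 3.57×10^14 m² → Δh = 0.0324 m = 3.2 cm.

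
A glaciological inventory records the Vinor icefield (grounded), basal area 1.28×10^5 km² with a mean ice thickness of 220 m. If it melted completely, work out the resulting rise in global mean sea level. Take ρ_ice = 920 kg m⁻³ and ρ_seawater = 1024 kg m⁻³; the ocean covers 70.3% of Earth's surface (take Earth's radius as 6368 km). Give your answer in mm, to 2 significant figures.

Vinor: ice volume = 1.28×10^5 km² × 220 m = 2.816×10^4 km³; 2.816×10^4 × (920/1024) = 2.530×10^4 km³ of water.
Spread over 3.58×10^14 m² of ocean, Δh = 2.530×10^13 / 3.58×10^14 = 0.0706 m = 71 mm.

≈ 71 mm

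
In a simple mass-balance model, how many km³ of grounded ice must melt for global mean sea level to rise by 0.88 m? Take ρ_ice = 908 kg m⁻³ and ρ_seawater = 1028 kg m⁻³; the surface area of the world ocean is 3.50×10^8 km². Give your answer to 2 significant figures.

Required water volume = Δh × A = 0.88 m × 3.50×10^14 m² = 3.080×10^14 m³ = 3.080×10^5 km³.
Ice volume = water volume × ρ_w/ρ_ice = 3.080×10^5 × 1028/908 = 3.5×10^5 km³.

≈ 3.5×10^5 km³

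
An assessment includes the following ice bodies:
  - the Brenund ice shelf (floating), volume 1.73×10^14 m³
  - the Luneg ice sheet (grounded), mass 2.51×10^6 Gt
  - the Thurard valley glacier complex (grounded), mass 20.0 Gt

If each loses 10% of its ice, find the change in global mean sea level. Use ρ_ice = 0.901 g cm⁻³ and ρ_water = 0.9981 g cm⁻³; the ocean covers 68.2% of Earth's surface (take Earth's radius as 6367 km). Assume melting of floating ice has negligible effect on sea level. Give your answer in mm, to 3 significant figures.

≈ 724 mm

The Brenund ice shelf is floating and already displaces its own weight of water, so its melt adds essentially nothing to sea level.
Luneg: 0.1 × 2.51×10^6 Gt = 2.510×10^17 kg; dividing by ρ_w = 0.9981 g cm⁻³ = 998.1 kg m⁻³ gives 2.515×10^14 m³ of water.
Thurard: 0.1 × 20.0 Gt = 2.000×10^12 kg; dividing by ρ_w = 998.1 kg m⁻³ gives 2.004×10^9 m³ of water.
Total added water ≈ 2.515×10^14 m³ over 3.47×10^14 m² → Δh = 0.724 m = 724 mm.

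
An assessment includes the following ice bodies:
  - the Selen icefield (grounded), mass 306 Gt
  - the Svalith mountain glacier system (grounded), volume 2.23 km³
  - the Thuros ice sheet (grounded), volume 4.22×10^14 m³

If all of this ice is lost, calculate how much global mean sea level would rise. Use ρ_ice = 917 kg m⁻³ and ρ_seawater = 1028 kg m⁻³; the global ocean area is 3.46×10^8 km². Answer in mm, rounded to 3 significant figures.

Selen: 306 Gt = 3.060×10^14 kg; dividing by ρ_w = 1028 kg m⁻³ gives 2.977×10^11 m³ of water.
Svalith: 2.23 km³ × (917/1028) = 1.989 km³ of water.
Thuros: 4.22×10^14 m³ × (917/1028) = 3.764×10^14 m³ of water.
Total added water ≈ 3.767×10^14 m³ over 3.46×10^14 m² → Δh = 1.09 m = 1090 mm.

≈ 1090 mm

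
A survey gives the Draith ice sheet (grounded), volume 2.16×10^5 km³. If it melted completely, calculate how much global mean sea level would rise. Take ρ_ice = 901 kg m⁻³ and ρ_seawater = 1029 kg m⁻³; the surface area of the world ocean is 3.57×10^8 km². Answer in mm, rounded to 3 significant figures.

Draith: 2.16×10^5 km³ × (901/1029) = 1.891×10^5 km³ of water.
Spread over 3.57×10^14 m² of ocean, Δh = 1.891×10^14 / 3.57×10^14 = 0.530 m = 530 mm.

≈ 530 mm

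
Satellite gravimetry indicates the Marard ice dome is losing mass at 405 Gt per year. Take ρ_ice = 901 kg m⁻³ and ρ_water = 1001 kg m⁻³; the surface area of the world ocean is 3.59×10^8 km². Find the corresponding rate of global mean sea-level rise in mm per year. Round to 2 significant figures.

ρ_w = 1001 kg m⁻³. Annual water volume added = 405 Gt / ρ_w = 4.050×10^14 kg / 1001 kg m⁻³ = 4.046×10^11 m³.
Δh per year = 4.046×10^11 / 3.59×10^14 = 1.13×10^-3 m = 1.1 mm.

≈ 1.1 mm/yr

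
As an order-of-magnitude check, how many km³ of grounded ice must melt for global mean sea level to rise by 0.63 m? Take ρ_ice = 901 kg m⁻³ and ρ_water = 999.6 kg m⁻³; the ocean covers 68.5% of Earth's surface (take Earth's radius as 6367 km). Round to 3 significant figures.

≈ 2.44×10^5 km³

Required water volume = Δh × A = 0.63 m × 3.49×10^14 m² = 2.198×10^14 m³ = 2.198×10^5 km³.
Ice volume = water volume × ρ_w/ρ_ice = 2.198×10^5 × 999.6/901 = 2.44×10^5 km³.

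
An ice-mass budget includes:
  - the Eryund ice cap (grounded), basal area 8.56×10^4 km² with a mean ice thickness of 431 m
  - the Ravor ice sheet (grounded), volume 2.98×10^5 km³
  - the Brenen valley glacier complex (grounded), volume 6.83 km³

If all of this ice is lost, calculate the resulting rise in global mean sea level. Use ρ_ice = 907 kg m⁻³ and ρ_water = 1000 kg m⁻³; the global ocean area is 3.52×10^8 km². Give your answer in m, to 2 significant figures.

Eryund: ice volume = 8.56×10^4 km² × 431 m = 3.689×10^4 km³; 3.689×10^4 × (907/1000) = 3.346×10^4 km³ of water.
Ravor: 2.98×10^5 km³ × (907/1000) = 2.703×10^5 km³ of water.
Brenen: 6.83 km³ × (907/1000) = 6.195 km³ of water.
Total added water ≈ 3.038×10^14 m³ over 3.52×10^14 m² → Δh = 0.863 m.

≈ 0.86 m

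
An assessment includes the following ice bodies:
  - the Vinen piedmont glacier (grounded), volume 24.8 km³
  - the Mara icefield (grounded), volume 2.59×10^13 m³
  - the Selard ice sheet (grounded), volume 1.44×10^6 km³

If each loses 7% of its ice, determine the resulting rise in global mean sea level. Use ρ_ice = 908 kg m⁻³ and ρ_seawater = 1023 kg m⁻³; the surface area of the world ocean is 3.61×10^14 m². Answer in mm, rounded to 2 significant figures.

Vinen: 0.07 × 24.8 km³ × (908/1023) = 1.541 km³ of water.
Mara: 0.07 × 2.59×10^13 m³ × (908/1023) = 1.609×10^12 m³ of water.
Selard: 0.07 × 1.44×10^6 km³ × (908/1023) = 8.947×10^4 km³ of water.
Total added water ≈ 9.108×10^13 m³ over 3.61×10^14 m² → Δh = 0.252 m = 250 mm.

≈ 250 mm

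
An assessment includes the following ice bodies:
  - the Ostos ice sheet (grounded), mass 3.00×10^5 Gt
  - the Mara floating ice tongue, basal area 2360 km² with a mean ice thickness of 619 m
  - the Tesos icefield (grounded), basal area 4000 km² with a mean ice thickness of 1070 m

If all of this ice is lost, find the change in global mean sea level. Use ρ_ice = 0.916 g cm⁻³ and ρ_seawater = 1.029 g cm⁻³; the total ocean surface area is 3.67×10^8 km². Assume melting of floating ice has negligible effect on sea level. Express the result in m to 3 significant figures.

Ostos: 3.00×10^5 Gt = 3.000×10^17 kg; dividing by ρ_w = 1.029 g cm⁻³ = 1029 kg m⁻³ gives 2.915×10^14 m³ of water.
The Mara floating ice tongue is floating and already displaces its own weight of water, so its melt adds essentially nothing to sea level.
Tesos: ice volume = 4000 km² × 1070 m = 4280 km³; 4280 × (916/1029) = 3810 km³ of water.
Total added water ≈ 2.954×10^14 m³ over 3.67×10^14 m² → Δh = 0.805 m.

≈ 0.805 m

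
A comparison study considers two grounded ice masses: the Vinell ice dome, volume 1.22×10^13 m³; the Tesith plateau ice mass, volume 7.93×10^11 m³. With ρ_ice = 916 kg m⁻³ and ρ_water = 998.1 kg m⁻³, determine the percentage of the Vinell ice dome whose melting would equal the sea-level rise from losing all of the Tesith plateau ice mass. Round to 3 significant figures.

Equal sea-level rise means equal mass of meltwater, i.e. equal mass of ice lost.
Ice mass of Tesith: 7.264×10^14 kg; ice mass of Vinell: 1.118×10^16 kg.
Fraction required = 7.264×10^14 / 1.118×10^16 = 0.0650 → 6.50 %.

≈ 6.50 %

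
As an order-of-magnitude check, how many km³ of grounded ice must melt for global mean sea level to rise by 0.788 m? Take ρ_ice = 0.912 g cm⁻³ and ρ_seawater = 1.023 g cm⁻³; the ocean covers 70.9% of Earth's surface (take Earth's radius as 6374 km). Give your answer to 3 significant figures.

Required water volume = Δh × A = 0.788 m × 3.62×10^14 m² = 2.852×10^14 m³ = 2.852×10^5 km³.
Ice volume = water volume × ρ_w/ρ_ice = 2.852×10^5 × 1023/912 = 3.20×10^5 km³.

≈ 3.20×10^5 km³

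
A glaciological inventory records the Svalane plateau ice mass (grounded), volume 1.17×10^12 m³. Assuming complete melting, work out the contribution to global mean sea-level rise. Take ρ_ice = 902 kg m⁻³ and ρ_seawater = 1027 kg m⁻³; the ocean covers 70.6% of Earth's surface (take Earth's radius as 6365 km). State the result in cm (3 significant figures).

Svalane: 1.17×10^12 m³ × (902/1027) = 1.028×10^12 m³ of water.
Spread over 3.59×10^14 m² of ocean, Δh = 1.028×10^12 / 3.59×10^14 = 2.86×10^-3 m = 0.286 cm.

≈ 0.286 cm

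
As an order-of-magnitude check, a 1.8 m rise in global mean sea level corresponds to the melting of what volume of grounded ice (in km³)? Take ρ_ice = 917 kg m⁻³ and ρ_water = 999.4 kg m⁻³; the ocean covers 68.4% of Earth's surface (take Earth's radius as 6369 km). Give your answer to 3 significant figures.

≈ 6.84×10^5 km³

Required water volume = Δh × A = 1.8 m × 3.49×10^14 m² = 6.276×10^14 m³ = 6.276×10^5 km³.
Ice volume = water volume × ρ_w/ρ_ice = 6.276×10^5 × 999.4/917 = 6.84×10^5 km³.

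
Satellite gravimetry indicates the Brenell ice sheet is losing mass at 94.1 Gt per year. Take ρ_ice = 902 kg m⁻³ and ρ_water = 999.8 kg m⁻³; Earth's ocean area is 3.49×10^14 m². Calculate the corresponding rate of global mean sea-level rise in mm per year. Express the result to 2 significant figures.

ρ_w = 999.8 kg m⁻³. Annual water volume added = 94.1 Gt / ρ_w = 9.410×10^13 kg / 999.8 kg m⁻³ = 9.412×10^10 m³.
Δh per year = 9.412×10^10 / 3.49×10^14 = 2.70×10^-4 m = 0.27 mm.

≈ 0.27 mm/yr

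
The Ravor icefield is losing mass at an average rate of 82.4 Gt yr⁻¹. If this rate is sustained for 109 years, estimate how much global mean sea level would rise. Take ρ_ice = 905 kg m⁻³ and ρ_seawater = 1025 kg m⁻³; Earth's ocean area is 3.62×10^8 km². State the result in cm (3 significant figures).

Total mass lost = 82.4 Gt/yr × 109 yr = 8982 Gt = 8.982×10^15 kg.
ρ_w = 1025 kg m⁻³, so water volume = 8.982×10^15 / 1025 = 8.763×10^12 m³.
Δh = 8.763×10^12 / 3.62×10^14 = 0.0242 m = 2.42 cm.

≈ 2.42 cm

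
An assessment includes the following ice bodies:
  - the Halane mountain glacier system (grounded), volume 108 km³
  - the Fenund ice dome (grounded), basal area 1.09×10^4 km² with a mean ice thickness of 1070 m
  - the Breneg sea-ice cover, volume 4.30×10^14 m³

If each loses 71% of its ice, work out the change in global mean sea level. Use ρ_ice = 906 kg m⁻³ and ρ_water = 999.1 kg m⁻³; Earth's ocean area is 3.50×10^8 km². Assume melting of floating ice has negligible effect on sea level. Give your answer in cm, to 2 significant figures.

Halane: 0.71 × 108 km³ × (906/999.1) = 69.53 km³ of water.
Fenund: ice volume = 1.09×10^4 km² × 1070 m = 1.166×10^4 km³; 0.71 × 1.166×10^4 × (906/999.1) = 7509 km³ of water.
The Breneg sea-ice cover is floating and already displaces its own weight of water, so its melt adds essentially nothing to sea level.
Total added water ≈ 7.579×10^12 m³ over 3.50×10^14 m² → Δh = 0.0217 m = 2.2 cm.

≈ 2.2 cm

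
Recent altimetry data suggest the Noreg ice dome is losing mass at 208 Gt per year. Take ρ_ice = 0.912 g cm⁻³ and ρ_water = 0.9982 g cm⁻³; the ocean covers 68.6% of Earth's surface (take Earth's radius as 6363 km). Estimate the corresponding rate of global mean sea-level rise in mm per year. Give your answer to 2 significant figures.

≈ 0.60 mm/yr

ρ_w = 0.9982 g cm⁻³ = 998.2 kg m⁻³. Annual water volume added = 208 Gt / ρ_w = 2.080×10^14 kg / 998.2 kg m⁻³ = 2.084×10^11 m³.
Δh per year = 2.084×10^11 / 3.49×10^14 = 5.97×10^-4 m = 0.60 mm.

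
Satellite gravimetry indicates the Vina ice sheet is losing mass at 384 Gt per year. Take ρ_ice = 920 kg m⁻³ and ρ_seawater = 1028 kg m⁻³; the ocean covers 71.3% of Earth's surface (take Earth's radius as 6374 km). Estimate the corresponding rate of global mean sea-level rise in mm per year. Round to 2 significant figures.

ρ_w = 1028 kg m⁻³. Annual water volume added = 384 Gt / ρ_w = 3.840×10^14 kg / 1028 kg m⁻³ = 3.735×10^11 m³.
Δh per year = 3.735×10^11 / 3.64×10^14 = 1.03×10^-3 m = 1.0 mm.

≈ 1.0 mm/yr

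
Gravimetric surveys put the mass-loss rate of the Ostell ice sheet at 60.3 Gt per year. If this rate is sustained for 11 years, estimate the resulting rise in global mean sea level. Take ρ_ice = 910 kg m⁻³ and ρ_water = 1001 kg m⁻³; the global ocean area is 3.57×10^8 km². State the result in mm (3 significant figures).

Total mass lost = 60.3 Gt/yr × 11 yr = 663.3 Gt = 6.633×10^14 kg.
ρ_w = 1001 kg m⁻³, so water volume = 6.633×10^14 / 1001 = 6.626×10^11 m³.
Δh = 6.626×10^11 / 3.57×10^14 = 1.86×10^-3 m = 1.86 mm.

≈ 1.86 mm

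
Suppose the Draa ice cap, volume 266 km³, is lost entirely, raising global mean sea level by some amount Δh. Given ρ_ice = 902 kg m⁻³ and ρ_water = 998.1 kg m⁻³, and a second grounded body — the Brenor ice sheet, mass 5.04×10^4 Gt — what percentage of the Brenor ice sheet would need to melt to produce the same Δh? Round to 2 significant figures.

≈ 0.48 %

Equal sea-level rise means equal mass of meltwater, i.e. equal mass of ice lost.
Ice mass of Draa: 2.399×10^14 kg; ice mass of Brenor: 5.040×10^16 kg.
Fraction required = 2.399×10^14 / 5.040×10^16 = 4.76×10^-3 → 0.48 %.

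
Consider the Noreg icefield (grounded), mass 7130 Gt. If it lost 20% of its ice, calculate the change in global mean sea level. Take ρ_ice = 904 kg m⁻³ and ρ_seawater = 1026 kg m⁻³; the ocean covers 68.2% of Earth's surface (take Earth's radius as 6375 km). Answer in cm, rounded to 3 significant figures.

≈ 0.399 cm

Noreg: 0.2 × 7130 Gt = 1.426×10^15 kg; dividing by ρ_w = 1026 kg m⁻³ gives 1.390×10^12 m³ of water.
Spread over 3.48×10^14 m² of ocean, Δh = 1.390×10^12 / 3.48×10^14 = 3.99×10^-3 m = 0.399 cm.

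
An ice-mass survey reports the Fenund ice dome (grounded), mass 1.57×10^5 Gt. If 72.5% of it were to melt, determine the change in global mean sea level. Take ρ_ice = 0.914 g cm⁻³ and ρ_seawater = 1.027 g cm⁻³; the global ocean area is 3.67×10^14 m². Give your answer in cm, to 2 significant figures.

Fenund: 0.725 × 1.57×10^5 Gt = 1.138×10^17 kg; dividing by ρ_w = 1.027 g cm⁻³ = 1027 kg m⁻³ gives 1.108×10^14 m³ of water.
Spread over 3.67×10^14 m² of ocean, Δh = 1.108×10^14 / 3.67×10^14 = 0.302 m = 30 cm.

≈ 30 cm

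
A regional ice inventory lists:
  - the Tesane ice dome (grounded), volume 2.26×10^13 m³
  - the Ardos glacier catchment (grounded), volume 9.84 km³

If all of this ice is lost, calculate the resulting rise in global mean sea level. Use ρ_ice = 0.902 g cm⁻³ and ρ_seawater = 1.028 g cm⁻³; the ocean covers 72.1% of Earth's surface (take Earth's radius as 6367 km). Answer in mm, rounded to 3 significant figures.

≈ 54.0 mm

Tesane: 2.26×10^13 m³ × (902/1028) = 1.983×10^13 m³ of water.
Ardos: 9.84 km³ × (902/1028) = 8.634 km³ of water.
Total added water ≈ 1.984×10^13 m³ over 3.67×10^14 m² → Δh = 0.0540 m = 54.0 mm.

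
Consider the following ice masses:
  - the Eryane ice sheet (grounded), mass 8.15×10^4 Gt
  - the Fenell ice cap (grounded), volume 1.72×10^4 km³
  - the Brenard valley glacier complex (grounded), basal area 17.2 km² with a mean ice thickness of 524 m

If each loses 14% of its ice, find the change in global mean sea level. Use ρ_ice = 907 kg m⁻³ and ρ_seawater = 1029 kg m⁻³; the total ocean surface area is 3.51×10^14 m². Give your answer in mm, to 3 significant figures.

Eryane: 0.14 × 8.15×10^4 Gt = 1.141×10^16 kg; dividing by ρ_w = 1029 kg m⁻³ gives 1.109×10^13 m³ of water.
Fenell: 0.14 × 1.72×10^4 km³ × (907/1029) = 2123 km³ of water.
Brenard: ice volume = 17.2 km² × 524 m = 9.013 km³; 0.14 × 9.013 × (907/1029) = 1.112 km³ of water.
Total added water ≈ 1.321×10^13 m³ over 3.51×10^14 m² → Δh = 0.0376 m = 37.6 mm.

≈ 37.6 mm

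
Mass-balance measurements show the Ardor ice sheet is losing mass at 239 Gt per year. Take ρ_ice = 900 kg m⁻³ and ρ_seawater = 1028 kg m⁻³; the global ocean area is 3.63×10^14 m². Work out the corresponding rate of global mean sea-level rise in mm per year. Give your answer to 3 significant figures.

ρ_w = 1028 kg m⁻³. Annual water volume added = 239 Gt / ρ_w = 2.390×10^14 kg / 1028 kg m⁻³ = 2.325×10^11 m³.
Δh per year = 2.325×10^11 / 3.63×10^14 = 6.40×10^-4 m = 0.640 mm.

≈ 0.640 mm/yr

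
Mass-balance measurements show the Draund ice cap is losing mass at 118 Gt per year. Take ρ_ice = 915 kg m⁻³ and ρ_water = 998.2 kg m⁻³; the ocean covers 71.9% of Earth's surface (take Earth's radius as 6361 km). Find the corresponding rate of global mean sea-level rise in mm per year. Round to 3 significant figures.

ρ_w = 998.2 kg m⁻³. Annual water volume added = 118 Gt / ρ_w = 1.180×10^14 kg / 998.2 kg m⁻³ = 1.182×10^11 m³.
Δh per year = 1.182×10^11 / 3.66×10^14 = 3.23×10^-4 m = 0.323 mm.

≈ 0.323 mm/yr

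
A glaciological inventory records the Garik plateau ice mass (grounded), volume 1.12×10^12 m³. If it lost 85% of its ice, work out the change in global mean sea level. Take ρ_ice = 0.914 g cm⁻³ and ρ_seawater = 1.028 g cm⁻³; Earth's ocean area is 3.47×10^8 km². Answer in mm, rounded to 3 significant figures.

≈ 2.44 mm

Garik: 0.85 × 1.12×10^12 m³ × (914/1028) = 8.464×10^11 m³ of water.
Spread over 3.47×10^14 m² of ocean, Δh = 8.464×10^11 / 3.47×10^14 = 2.44×10^-3 m = 2.44 mm.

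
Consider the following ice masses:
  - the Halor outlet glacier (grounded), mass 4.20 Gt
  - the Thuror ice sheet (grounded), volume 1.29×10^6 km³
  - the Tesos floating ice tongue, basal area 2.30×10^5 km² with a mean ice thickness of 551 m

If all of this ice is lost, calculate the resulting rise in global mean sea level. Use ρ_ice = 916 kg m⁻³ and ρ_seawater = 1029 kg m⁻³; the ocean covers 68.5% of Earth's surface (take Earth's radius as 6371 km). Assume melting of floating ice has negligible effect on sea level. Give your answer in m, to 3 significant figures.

Halor: 4.20 Gt = 4.200×10^12 kg; dividing by ρ_w = 1029 kg m⁻³ gives 4.082×10^9 m³ of water.
Thuror: 1.29×10^6 km³ × (916/1029) = 1.148×10^6 km³ of water.
The Tesos floating ice tongue is floating and already displaces its own weight of water, so its melt adds essentially nothing to sea level.
Total added water ≈ 1.148×10^15 m³ over 3.49×10^14 m² → Δh = 3.29 m.

≈ 3.29 m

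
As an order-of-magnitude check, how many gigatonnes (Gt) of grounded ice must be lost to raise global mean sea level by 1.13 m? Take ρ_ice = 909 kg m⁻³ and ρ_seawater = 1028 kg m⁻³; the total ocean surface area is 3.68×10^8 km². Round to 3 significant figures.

≈ 4.27×10^5 Gt

Required water volume = Δh × A = 1.13 m × 3.68×10^14 m² = 4.158×10^14 m³.
ρ_w = 1028 kg m⁻³, so the mass of water = 4.158×10^14 m³ × 1028 kg m⁻³ = 4.275×10^17 kg = 4.27×10^5 Gt (and the same mass of ice, by conservation).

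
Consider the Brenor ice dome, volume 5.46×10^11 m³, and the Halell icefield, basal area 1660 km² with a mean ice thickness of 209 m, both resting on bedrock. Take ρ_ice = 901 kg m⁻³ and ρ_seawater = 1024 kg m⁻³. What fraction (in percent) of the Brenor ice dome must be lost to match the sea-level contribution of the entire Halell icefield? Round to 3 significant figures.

≈ 63.5 %

Equal sea-level rise means equal mass of meltwater, i.e. equal mass of ice lost.
Ice mass of Halell: 3.126×10^14 kg; ice mass of Brenor: 4.919×10^14 kg.
Fraction required = 3.126×10^14 / 4.919×10^14 = 0.635 → 63.5 %.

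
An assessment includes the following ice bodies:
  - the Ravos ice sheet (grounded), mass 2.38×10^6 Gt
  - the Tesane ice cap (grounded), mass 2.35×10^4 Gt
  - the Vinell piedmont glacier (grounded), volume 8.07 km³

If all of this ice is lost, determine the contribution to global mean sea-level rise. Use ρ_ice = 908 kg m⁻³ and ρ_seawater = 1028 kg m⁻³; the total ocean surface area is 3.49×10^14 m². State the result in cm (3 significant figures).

≈ 670 cm

Ravos: 2.38×10^6 Gt = 2.380×10^18 kg; dividing by ρ_w = 1028 kg m⁻³ gives 2.315×10^15 m³ of water.
Tesane: 2.35×10^4 Gt = 2.350×10^16 kg; dividing by ρ_w = 1028 kg m⁻³ gives 2.286×10^13 m³ of water.
Vinell: 8.07 km³ × (908/1028) = 7.128 km³ of water.
Total added water ≈ 2.338×10^15 m³ over 3.49×10^14 m² → Δh = 6.70 m = 670 cm.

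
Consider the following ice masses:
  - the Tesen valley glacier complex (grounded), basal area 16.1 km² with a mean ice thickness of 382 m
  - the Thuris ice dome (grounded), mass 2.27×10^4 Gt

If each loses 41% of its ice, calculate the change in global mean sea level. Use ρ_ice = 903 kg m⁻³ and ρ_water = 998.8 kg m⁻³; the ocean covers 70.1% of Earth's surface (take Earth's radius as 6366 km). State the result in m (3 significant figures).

Tesen: ice volume = 16.1 km² × 382 m = 6.150 km³; 0.41 × 6.150 × (903/998.8) = 2.280 km³ of water.
Thuris: 0.41 × 2.27×10^4 Gt = 9.307×10^15 kg; dividing by ρ_w = 998.8 kg m⁻³ gives 9.318×10^12 m³ of water.
Total added water ≈ 9.320×10^12 m³ over 3.57×10^14 m² → Δh = 0.0261 m.

≈ 0.0261 m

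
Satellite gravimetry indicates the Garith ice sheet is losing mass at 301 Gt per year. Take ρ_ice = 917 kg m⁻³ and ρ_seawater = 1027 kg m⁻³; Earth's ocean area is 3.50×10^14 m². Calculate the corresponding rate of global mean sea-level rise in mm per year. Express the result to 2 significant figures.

≈ 0.84 mm/yr

ρ_w = 1027 kg m⁻³. Annual water volume added = 301 Gt / ρ_w = 3.010×10^14 kg / 1027 kg m⁻³ = 2.931×10^11 m³.
Δh per year = 2.931×10^11 / 3.50×10^14 = 8.37×10^-4 m = 0.84 mm.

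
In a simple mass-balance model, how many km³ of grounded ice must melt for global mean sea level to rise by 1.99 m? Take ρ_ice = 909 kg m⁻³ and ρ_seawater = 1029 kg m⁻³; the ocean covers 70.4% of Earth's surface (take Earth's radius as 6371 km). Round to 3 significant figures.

Required water volume = Δh × A = 1.99 m × 3.59×10^14 m² = 7.146×10^14 m³ = 7.146×10^5 km³.
Ice volume = water volume × ρ_w/ρ_ice = 7.146×10^5 × 1029/909 = 8.09×10^5 km³.

≈ 8.09×10^5 km³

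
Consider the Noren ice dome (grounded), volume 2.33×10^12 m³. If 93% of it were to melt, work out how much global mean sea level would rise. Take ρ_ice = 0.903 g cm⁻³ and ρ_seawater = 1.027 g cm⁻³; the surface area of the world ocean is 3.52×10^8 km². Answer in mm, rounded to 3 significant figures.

Noren: 0.93 × 2.33×10^12 m³ × (903/1027) = 1.905×10^12 m³ of water.
Spread over 3.52×10^14 m² of ocean, Δh = 1.905×10^12 / 3.52×10^14 = 5.41×10^-3 m = 5.41 mm.

≈ 5.41 mm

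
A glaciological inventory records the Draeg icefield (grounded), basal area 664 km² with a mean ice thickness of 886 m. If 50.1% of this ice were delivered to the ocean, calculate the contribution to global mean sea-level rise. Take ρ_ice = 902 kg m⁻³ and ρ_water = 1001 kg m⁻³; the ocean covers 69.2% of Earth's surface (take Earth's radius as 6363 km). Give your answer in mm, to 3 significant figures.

≈ 0.754 mm

Draeg: ice volume = 664 km² × 886 m = 588.3 km³; 0.501 × 588.3 × (902/1001) = 265.6 km³ of water.
Spread over 3.52×10^14 m² of ocean, Δh = 2.656×10^11 / 3.52×10^14 = 7.54×10^-4 m = 0.754 mm.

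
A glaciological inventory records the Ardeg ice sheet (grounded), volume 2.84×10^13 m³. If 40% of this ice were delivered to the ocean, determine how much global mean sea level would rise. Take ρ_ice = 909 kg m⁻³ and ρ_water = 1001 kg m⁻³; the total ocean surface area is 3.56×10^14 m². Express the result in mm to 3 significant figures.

≈ 29.0 mm

Ardeg: 0.4 × 2.84×10^13 m³ × (909/1001) = 1.032×10^13 m³ of water.
Spread over 3.56×10^14 m² of ocean, Δh = 1.032×10^13 / 3.56×10^14 = 0.0290 m = 29.0 mm.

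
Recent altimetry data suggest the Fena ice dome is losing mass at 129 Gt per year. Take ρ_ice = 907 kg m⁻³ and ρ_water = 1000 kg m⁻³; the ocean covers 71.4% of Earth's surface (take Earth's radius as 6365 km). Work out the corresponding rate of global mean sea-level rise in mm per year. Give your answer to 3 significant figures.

≈ 0.355 mm/yr

ρ_w = 1000 kg m⁻³. Annual water volume added = 129 Gt / ρ_w = 1.290×10^14 kg / 1000 kg m⁻³ = 1.290×10^11 m³.
Δh per year = 1.290×10^11 / 3.64×10^14 = 3.55×10^-4 m = 0.355 mm.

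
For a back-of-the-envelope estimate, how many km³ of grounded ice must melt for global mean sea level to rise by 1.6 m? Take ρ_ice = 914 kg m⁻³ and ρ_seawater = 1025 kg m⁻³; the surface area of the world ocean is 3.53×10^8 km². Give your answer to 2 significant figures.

Required water volume = Δh × A = 1.6 m × 3.53×10^14 m² = 5.648×10^14 m³ = 5.648×10^5 km³.
Ice volume = water volume × ρ_w/ρ_ice = 5.648×10^5 × 1025/914 = 6.3×10^5 km³.

≈ 6.3×10^5 km³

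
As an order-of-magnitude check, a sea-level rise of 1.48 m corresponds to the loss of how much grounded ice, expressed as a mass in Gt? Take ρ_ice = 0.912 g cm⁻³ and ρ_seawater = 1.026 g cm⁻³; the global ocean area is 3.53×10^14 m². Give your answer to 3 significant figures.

≈ 5.36×10^5 Gt

Required water volume = Δh × A = 1.48 m × 3.53×10^14 m² = 5.224×10^14 m³.
ρ_w = 1.026 g cm⁻³ = 1026 kg m⁻³, so the mass of water = 5.224×10^14 m³ × 1026 kg m⁻³ = 5.360×10^17 kg = 5.36×10^5 Gt (and the same mass of ice, by conservation).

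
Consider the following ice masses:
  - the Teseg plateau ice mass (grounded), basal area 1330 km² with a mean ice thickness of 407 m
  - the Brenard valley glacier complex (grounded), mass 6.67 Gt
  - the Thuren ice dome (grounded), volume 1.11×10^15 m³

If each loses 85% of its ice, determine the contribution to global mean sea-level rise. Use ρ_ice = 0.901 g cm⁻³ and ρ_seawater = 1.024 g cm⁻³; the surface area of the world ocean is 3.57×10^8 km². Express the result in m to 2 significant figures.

Teseg: ice volume = 1330 km² × 407 m = 541.3 km³; 0.85 × 541.3 × (901/1024) = 404.8 km³ of water.
Brenard: 0.85 × 6.67 Gt = 5.670×10^12 kg; dividing by ρ_w = 1.024 g cm⁻³ = 1024 kg m⁻³ gives 5.537×10^9 m³ of water.
Thuren: 0.85 × 1.11×10^15 m³ × (901/1024) = 8.302×10^14 m³ of water.
Total added water ≈ 8.306×10^14 m³ over 3.57×10^14 m² → Δh = 2.33 m.

≈ 2.3 m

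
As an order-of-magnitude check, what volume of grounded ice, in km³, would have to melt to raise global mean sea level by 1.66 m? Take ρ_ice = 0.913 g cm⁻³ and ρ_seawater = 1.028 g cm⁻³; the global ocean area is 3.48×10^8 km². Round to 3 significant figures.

≈ 6.50×10^5 km³

Required water volume = Δh × A = 1.66 m × 3.48×10^14 m² = 5.777×10^14 m³ = 5.777×10^5 km³.
Ice volume = water volume × ρ_w/ρ_ice = 5.777×10^5 × 1028/913 = 6.50×10^5 km³.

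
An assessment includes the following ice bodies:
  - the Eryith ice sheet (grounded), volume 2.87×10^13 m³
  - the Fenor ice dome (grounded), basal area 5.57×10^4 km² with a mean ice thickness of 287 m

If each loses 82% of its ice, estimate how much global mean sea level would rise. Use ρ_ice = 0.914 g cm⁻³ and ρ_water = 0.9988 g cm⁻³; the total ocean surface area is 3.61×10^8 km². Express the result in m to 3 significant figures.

Eryith: 0.82 × 2.87×10^13 m³ × (914/998.8) = 2.154×10^13 m³ of water.
Fenor: ice volume = 5.57×10^4 km² × 287 m = 1.599×10^4 km³; 0.82 × 1.599×10^4 × (914/998.8) = 1.200×10^4 km³ of water.
Total added water ≈ 3.353×10^13 m³ over 3.61×10^14 m² → Δh = 0.0929 m.

≈ 0.0929 m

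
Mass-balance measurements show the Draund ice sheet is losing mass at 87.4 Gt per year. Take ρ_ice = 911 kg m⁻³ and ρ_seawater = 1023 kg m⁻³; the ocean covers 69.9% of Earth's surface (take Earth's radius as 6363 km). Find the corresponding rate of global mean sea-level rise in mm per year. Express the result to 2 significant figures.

ρ_w = 1023 kg m⁻³. Annual water volume added = 87.4 Gt / ρ_w = 8.740×10^13 kg / 1023 kg m⁻³ = 8.543×10^10 m³.
Δh per year = 8.543×10^10 / 3.56×10^14 = 2.40×10^-4 m = 0.24 mm.

≈ 0.24 mm/yr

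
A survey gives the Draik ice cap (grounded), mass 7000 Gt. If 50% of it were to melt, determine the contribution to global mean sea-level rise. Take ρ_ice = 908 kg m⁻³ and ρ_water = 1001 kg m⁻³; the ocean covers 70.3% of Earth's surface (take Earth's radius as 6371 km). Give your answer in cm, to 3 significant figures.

≈ 0.975 cm

Draik: 0.5 × 7000 Gt = 3.500×10^15 kg; dividing by ρ_w = 1001 kg m⁻³ gives 3.497×10^12 m³ of water.
Spread over 3.59×10^14 m² of ocean, Δh = 3.497×10^12 / 3.59×10^14 = 9.75×10^-3 m = 0.975 cm.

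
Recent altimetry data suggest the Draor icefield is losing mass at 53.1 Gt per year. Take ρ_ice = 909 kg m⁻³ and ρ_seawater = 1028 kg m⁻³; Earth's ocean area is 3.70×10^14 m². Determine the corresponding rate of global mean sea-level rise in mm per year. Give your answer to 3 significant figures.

ρ_w = 1028 kg m⁻³. Annual water volume added = 53.1 Gt / ρ_w = 5.310×10^13 kg / 1028 kg m⁻³ = 5.165×10^10 m³.
Δh per year = 5.165×10^10 / 3.70×10^14 = 1.40×10^-4 m = 0.140 mm.

≈ 0.140 mm/yr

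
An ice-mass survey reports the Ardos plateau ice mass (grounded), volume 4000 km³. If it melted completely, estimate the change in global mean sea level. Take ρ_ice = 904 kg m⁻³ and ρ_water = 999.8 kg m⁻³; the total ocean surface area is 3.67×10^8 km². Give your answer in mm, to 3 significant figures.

≈ 9.85 mm

Ardos: 4000 km³ × (904/999.8) = 3617 km³ of water.
Spread over 3.67×10^14 m² of ocean, Δh = 3.617×10^12 / 3.67×10^14 = 9.85×10^-3 m = 9.85 mm.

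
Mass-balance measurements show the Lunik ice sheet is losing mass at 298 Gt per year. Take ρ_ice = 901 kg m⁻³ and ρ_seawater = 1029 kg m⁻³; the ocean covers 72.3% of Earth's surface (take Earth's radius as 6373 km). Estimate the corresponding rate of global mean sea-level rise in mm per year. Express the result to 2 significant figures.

ρ_w = 1029 kg m⁻³. Annual water volume added = 298 Gt / ρ_w = 2.980×10^14 kg / 1029 kg m⁻³ = 2.896×10^11 m³.
Δh per year = 2.896×10^11 / 3.69×10^14 = 7.85×10^-4 m = 0.78 mm.

≈ 0.78 mm/yr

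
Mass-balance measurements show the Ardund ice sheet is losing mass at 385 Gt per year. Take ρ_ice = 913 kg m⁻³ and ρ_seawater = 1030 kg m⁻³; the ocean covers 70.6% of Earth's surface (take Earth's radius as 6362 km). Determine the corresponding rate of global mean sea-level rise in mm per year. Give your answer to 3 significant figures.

≈ 1.04 mm/yr

ρ_w = 1030 kg m⁻³. Annual water volume added = 385 Gt / ρ_w = 3.850×10^14 kg / 1030 kg m⁻³ = 3.738×10^11 m³.
Δh per year = 3.738×10^11 / 3.59×10^14 = 1.04×10^-3 m = 1.04 mm.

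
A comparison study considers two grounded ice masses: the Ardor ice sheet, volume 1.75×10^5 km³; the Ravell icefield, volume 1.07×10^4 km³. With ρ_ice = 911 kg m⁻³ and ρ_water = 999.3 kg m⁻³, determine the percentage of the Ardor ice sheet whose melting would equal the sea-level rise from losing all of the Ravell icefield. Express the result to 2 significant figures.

≈ 6.1 %

Equal sea-level rise means equal mass of meltwater, i.e. equal mass of ice lost.
Ice mass of Ravell: 9.748×10^15 kg; ice mass of Ardor: 1.594×10^17 kg.
Fraction required = 9.748×10^15 / 1.594×10^17 = 0.0611 → 6.1 %.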